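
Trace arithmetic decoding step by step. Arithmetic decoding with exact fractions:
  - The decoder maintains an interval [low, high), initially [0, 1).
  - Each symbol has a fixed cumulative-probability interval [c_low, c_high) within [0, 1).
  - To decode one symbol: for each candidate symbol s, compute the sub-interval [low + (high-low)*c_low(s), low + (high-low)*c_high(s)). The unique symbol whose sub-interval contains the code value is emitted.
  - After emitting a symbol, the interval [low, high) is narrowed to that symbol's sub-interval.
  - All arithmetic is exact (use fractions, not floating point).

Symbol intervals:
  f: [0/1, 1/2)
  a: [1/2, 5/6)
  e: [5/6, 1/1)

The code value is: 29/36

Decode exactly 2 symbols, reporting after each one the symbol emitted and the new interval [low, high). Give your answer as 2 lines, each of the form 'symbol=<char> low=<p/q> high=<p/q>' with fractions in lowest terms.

Step 1: interval [0/1, 1/1), width = 1/1 - 0/1 = 1/1
  'f': [0/1 + 1/1*0/1, 0/1 + 1/1*1/2) = [0/1, 1/2)
  'a': [0/1 + 1/1*1/2, 0/1 + 1/1*5/6) = [1/2, 5/6) <- contains code 29/36
  'e': [0/1 + 1/1*5/6, 0/1 + 1/1*1/1) = [5/6, 1/1)
  emit 'a', narrow to [1/2, 5/6)
Step 2: interval [1/2, 5/6), width = 5/6 - 1/2 = 1/3
  'f': [1/2 + 1/3*0/1, 1/2 + 1/3*1/2) = [1/2, 2/3)
  'a': [1/2 + 1/3*1/2, 1/2 + 1/3*5/6) = [2/3, 7/9)
  'e': [1/2 + 1/3*5/6, 1/2 + 1/3*1/1) = [7/9, 5/6) <- contains code 29/36
  emit 'e', narrow to [7/9, 5/6)

Answer: symbol=a low=1/2 high=5/6
symbol=e low=7/9 high=5/6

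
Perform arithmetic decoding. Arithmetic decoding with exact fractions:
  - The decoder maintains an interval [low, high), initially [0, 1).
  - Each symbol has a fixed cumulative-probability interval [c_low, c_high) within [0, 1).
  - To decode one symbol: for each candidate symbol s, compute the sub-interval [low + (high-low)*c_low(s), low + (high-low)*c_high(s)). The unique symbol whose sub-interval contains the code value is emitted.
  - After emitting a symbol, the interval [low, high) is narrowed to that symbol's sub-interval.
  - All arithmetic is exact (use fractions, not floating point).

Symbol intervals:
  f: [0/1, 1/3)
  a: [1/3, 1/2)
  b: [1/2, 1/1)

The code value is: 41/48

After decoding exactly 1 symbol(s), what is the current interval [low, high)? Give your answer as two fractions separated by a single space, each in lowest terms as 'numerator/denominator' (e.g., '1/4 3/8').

Step 1: interval [0/1, 1/1), width = 1/1 - 0/1 = 1/1
  'f': [0/1 + 1/1*0/1, 0/1 + 1/1*1/3) = [0/1, 1/3)
  'a': [0/1 + 1/1*1/3, 0/1 + 1/1*1/2) = [1/3, 1/2)
  'b': [0/1 + 1/1*1/2, 0/1 + 1/1*1/1) = [1/2, 1/1) <- contains code 41/48
  emit 'b', narrow to [1/2, 1/1)

Answer: 1/2 1/1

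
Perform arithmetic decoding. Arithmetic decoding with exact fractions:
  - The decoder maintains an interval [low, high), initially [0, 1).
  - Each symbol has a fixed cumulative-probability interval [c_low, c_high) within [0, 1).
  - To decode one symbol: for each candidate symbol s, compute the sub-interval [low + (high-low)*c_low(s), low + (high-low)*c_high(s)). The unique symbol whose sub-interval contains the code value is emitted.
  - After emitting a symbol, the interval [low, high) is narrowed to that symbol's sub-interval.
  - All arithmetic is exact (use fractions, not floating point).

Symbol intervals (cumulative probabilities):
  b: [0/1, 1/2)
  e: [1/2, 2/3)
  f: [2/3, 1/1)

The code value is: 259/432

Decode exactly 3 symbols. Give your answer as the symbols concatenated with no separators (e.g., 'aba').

Step 1: interval [0/1, 1/1), width = 1/1 - 0/1 = 1/1
  'b': [0/1 + 1/1*0/1, 0/1 + 1/1*1/2) = [0/1, 1/2)
  'e': [0/1 + 1/1*1/2, 0/1 + 1/1*2/3) = [1/2, 2/3) <- contains code 259/432
  'f': [0/1 + 1/1*2/3, 0/1 + 1/1*1/1) = [2/3, 1/1)
  emit 'e', narrow to [1/2, 2/3)
Step 2: interval [1/2, 2/3), width = 2/3 - 1/2 = 1/6
  'b': [1/2 + 1/6*0/1, 1/2 + 1/6*1/2) = [1/2, 7/12)
  'e': [1/2 + 1/6*1/2, 1/2 + 1/6*2/3) = [7/12, 11/18) <- contains code 259/432
  'f': [1/2 + 1/6*2/3, 1/2 + 1/6*1/1) = [11/18, 2/3)
  emit 'e', narrow to [7/12, 11/18)
Step 3: interval [7/12, 11/18), width = 11/18 - 7/12 = 1/36
  'b': [7/12 + 1/36*0/1, 7/12 + 1/36*1/2) = [7/12, 43/72)
  'e': [7/12 + 1/36*1/2, 7/12 + 1/36*2/3) = [43/72, 65/108) <- contains code 259/432
  'f': [7/12 + 1/36*2/3, 7/12 + 1/36*1/1) = [65/108, 11/18)
  emit 'e', narrow to [43/72, 65/108)

Answer: eee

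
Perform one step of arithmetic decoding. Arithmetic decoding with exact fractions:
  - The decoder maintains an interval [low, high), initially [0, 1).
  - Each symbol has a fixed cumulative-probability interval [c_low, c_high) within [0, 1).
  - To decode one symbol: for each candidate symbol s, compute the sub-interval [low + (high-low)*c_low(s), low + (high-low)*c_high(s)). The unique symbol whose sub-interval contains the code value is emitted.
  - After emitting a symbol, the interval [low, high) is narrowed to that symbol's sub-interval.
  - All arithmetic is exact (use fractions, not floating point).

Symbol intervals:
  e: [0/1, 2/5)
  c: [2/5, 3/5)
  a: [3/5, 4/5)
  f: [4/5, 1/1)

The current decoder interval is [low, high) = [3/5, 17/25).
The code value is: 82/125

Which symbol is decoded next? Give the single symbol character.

Interval width = high − low = 17/25 − 3/5 = 2/25
Scaled code = (code − low) / width = (82/125 − 3/5) / 2/25 = 7/10
  e: [0/1, 2/5) 
  c: [2/5, 3/5) 
  a: [3/5, 4/5) ← scaled code falls here ✓
  f: [4/5, 1/1) 

Answer: a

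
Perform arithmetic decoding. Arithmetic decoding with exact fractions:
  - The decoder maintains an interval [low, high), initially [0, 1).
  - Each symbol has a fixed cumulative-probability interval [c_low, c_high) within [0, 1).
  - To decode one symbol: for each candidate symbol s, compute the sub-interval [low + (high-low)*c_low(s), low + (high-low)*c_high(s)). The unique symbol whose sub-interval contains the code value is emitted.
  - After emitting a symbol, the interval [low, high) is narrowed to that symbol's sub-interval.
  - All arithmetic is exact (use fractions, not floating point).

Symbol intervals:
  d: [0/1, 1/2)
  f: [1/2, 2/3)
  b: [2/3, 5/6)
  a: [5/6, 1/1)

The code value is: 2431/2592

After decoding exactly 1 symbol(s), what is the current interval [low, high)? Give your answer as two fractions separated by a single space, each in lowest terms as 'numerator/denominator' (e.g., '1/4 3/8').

Step 1: interval [0/1, 1/1), width = 1/1 - 0/1 = 1/1
  'd': [0/1 + 1/1*0/1, 0/1 + 1/1*1/2) = [0/1, 1/2)
  'f': [0/1 + 1/1*1/2, 0/1 + 1/1*2/3) = [1/2, 2/3)
  'b': [0/1 + 1/1*2/3, 0/1 + 1/1*5/6) = [2/3, 5/6)
  'a': [0/1 + 1/1*5/6, 0/1 + 1/1*1/1) = [5/6, 1/1) <- contains code 2431/2592
  emit 'a', narrow to [5/6, 1/1)

Answer: 5/6 1/1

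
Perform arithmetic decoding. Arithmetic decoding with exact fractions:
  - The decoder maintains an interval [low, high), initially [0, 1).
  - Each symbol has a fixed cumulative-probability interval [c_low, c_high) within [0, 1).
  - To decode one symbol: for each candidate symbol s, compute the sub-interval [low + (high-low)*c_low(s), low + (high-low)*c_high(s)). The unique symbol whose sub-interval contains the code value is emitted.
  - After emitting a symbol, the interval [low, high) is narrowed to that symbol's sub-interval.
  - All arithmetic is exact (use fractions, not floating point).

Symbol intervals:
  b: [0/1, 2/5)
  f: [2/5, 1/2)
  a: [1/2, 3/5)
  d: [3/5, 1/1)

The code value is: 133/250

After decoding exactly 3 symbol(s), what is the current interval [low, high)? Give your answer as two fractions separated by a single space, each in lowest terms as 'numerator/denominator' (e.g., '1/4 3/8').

Step 1: interval [0/1, 1/1), width = 1/1 - 0/1 = 1/1
  'b': [0/1 + 1/1*0/1, 0/1 + 1/1*2/5) = [0/1, 2/5)
  'f': [0/1 + 1/1*2/5, 0/1 + 1/1*1/2) = [2/5, 1/2)
  'a': [0/1 + 1/1*1/2, 0/1 + 1/1*3/5) = [1/2, 3/5) <- contains code 133/250
  'd': [0/1 + 1/1*3/5, 0/1 + 1/1*1/1) = [3/5, 1/1)
  emit 'a', narrow to [1/2, 3/5)
Step 2: interval [1/2, 3/5), width = 3/5 - 1/2 = 1/10
  'b': [1/2 + 1/10*0/1, 1/2 + 1/10*2/5) = [1/2, 27/50) <- contains code 133/250
  'f': [1/2 + 1/10*2/5, 1/2 + 1/10*1/2) = [27/50, 11/20)
  'a': [1/2 + 1/10*1/2, 1/2 + 1/10*3/5) = [11/20, 14/25)
  'd': [1/2 + 1/10*3/5, 1/2 + 1/10*1/1) = [14/25, 3/5)
  emit 'b', narrow to [1/2, 27/50)
Step 3: interval [1/2, 27/50), width = 27/50 - 1/2 = 1/25
  'b': [1/2 + 1/25*0/1, 1/2 + 1/25*2/5) = [1/2, 129/250)
  'f': [1/2 + 1/25*2/5, 1/2 + 1/25*1/2) = [129/250, 13/25)
  'a': [1/2 + 1/25*1/2, 1/2 + 1/25*3/5) = [13/25, 131/250)
  'd': [1/2 + 1/25*3/5, 1/2 + 1/25*1/1) = [131/250, 27/50) <- contains code 133/250
  emit 'd', narrow to [131/250, 27/50)

Answer: 131/250 27/50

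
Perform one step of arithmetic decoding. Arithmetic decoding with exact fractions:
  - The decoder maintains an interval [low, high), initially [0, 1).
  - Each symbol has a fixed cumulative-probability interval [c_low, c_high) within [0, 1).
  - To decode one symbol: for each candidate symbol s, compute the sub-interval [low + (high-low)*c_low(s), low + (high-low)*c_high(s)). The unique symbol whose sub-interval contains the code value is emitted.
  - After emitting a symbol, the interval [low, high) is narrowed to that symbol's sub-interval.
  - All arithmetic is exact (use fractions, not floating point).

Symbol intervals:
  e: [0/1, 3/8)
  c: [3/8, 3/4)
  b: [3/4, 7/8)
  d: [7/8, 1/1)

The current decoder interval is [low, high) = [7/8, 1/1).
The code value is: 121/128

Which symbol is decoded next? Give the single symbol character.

Interval width = high − low = 1/1 − 7/8 = 1/8
Scaled code = (code − low) / width = (121/128 − 7/8) / 1/8 = 9/16
  e: [0/1, 3/8) 
  c: [3/8, 3/4) ← scaled code falls here ✓
  b: [3/4, 7/8) 
  d: [7/8, 1/1) 

Answer: c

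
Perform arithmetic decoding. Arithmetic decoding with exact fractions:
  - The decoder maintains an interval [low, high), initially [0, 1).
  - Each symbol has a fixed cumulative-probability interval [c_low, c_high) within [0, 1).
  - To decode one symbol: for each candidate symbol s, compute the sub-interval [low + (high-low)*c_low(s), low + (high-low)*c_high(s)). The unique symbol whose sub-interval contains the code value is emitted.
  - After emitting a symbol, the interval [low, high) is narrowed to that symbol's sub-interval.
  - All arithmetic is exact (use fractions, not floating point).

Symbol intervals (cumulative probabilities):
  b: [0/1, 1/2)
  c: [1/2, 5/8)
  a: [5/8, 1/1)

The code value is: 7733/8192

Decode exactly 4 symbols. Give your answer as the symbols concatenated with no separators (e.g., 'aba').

Answer: aaca

Derivation:
Step 1: interval [0/1, 1/1), width = 1/1 - 0/1 = 1/1
  'b': [0/1 + 1/1*0/1, 0/1 + 1/1*1/2) = [0/1, 1/2)
  'c': [0/1 + 1/1*1/2, 0/1 + 1/1*5/8) = [1/2, 5/8)
  'a': [0/1 + 1/1*5/8, 0/1 + 1/1*1/1) = [5/8, 1/1) <- contains code 7733/8192
  emit 'a', narrow to [5/8, 1/1)
Step 2: interval [5/8, 1/1), width = 1/1 - 5/8 = 3/8
  'b': [5/8 + 3/8*0/1, 5/8 + 3/8*1/2) = [5/8, 13/16)
  'c': [5/8 + 3/8*1/2, 5/8 + 3/8*5/8) = [13/16, 55/64)
  'a': [5/8 + 3/8*5/8, 5/8 + 3/8*1/1) = [55/64, 1/1) <- contains code 7733/8192
  emit 'a', narrow to [55/64, 1/1)
Step 3: interval [55/64, 1/1), width = 1/1 - 55/64 = 9/64
  'b': [55/64 + 9/64*0/1, 55/64 + 9/64*1/2) = [55/64, 119/128)
  'c': [55/64 + 9/64*1/2, 55/64 + 9/64*5/8) = [119/128, 485/512) <- contains code 7733/8192
  'a': [55/64 + 9/64*5/8, 55/64 + 9/64*1/1) = [485/512, 1/1)
  emit 'c', narrow to [119/128, 485/512)
Step 4: interval [119/128, 485/512), width = 485/512 - 119/128 = 9/512
  'b': [119/128 + 9/512*0/1, 119/128 + 9/512*1/2) = [119/128, 961/1024)
  'c': [119/128 + 9/512*1/2, 119/128 + 9/512*5/8) = [961/1024, 3853/4096)
  'a': [119/128 + 9/512*5/8, 119/128 + 9/512*1/1) = [3853/4096, 485/512) <- contains code 7733/8192
  emit 'a', narrow to [3853/4096, 485/512)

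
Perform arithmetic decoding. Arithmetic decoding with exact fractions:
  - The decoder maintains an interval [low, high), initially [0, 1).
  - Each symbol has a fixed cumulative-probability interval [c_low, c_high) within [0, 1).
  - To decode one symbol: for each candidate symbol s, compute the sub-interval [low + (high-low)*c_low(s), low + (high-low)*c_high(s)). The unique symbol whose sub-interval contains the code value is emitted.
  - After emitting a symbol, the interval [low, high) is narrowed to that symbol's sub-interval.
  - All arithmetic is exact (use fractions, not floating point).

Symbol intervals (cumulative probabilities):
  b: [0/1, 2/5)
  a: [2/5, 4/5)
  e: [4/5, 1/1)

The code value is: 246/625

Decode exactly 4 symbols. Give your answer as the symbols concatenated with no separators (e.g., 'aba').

Step 1: interval [0/1, 1/1), width = 1/1 - 0/1 = 1/1
  'b': [0/1 + 1/1*0/1, 0/1 + 1/1*2/5) = [0/1, 2/5) <- contains code 246/625
  'a': [0/1 + 1/1*2/5, 0/1 + 1/1*4/5) = [2/5, 4/5)
  'e': [0/1 + 1/1*4/5, 0/1 + 1/1*1/1) = [4/5, 1/1)
  emit 'b', narrow to [0/1, 2/5)
Step 2: interval [0/1, 2/5), width = 2/5 - 0/1 = 2/5
  'b': [0/1 + 2/5*0/1, 0/1 + 2/5*2/5) = [0/1, 4/25)
  'a': [0/1 + 2/5*2/5, 0/1 + 2/5*4/5) = [4/25, 8/25)
  'e': [0/1 + 2/5*4/5, 0/1 + 2/5*1/1) = [8/25, 2/5) <- contains code 246/625
  emit 'e', narrow to [8/25, 2/5)
Step 3: interval [8/25, 2/5), width = 2/5 - 8/25 = 2/25
  'b': [8/25 + 2/25*0/1, 8/25 + 2/25*2/5) = [8/25, 44/125)
  'a': [8/25 + 2/25*2/5, 8/25 + 2/25*4/5) = [44/125, 48/125)
  'e': [8/25 + 2/25*4/5, 8/25 + 2/25*1/1) = [48/125, 2/5) <- contains code 246/625
  emit 'e', narrow to [48/125, 2/5)
Step 4: interval [48/125, 2/5), width = 2/5 - 48/125 = 2/125
  'b': [48/125 + 2/125*0/1, 48/125 + 2/125*2/5) = [48/125, 244/625)
  'a': [48/125 + 2/125*2/5, 48/125 + 2/125*4/5) = [244/625, 248/625) <- contains code 246/625
  'e': [48/125 + 2/125*4/5, 48/125 + 2/125*1/1) = [248/625, 2/5)
  emit 'a', narrow to [244/625, 248/625)

Answer: beea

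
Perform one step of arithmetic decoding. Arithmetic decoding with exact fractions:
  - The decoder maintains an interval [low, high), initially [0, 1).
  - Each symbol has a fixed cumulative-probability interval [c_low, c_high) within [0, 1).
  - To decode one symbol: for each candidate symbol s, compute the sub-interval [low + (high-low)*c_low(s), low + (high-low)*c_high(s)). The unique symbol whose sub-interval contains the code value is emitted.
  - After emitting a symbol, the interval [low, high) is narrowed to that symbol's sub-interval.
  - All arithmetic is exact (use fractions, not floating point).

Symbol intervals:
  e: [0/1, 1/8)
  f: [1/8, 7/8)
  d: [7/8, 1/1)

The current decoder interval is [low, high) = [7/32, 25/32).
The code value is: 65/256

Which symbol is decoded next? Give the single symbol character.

Answer: e

Derivation:
Interval width = high − low = 25/32 − 7/32 = 9/16
Scaled code = (code − low) / width = (65/256 − 7/32) / 9/16 = 1/16
  e: [0/1, 1/8) ← scaled code falls here ✓
  f: [1/8, 7/8) 
  d: [7/8, 1/1) 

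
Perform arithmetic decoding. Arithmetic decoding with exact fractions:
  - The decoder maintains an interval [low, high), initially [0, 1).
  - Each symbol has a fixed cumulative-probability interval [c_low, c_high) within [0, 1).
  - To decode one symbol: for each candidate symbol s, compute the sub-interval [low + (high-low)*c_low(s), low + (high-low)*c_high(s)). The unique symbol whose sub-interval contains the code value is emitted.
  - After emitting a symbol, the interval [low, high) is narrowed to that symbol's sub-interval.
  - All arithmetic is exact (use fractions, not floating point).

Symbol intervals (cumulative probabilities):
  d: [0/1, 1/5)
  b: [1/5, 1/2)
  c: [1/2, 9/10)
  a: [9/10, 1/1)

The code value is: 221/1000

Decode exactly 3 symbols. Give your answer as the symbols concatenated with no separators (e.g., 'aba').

Answer: bdb

Derivation:
Step 1: interval [0/1, 1/1), width = 1/1 - 0/1 = 1/1
  'd': [0/1 + 1/1*0/1, 0/1 + 1/1*1/5) = [0/1, 1/5)
  'b': [0/1 + 1/1*1/5, 0/1 + 1/1*1/2) = [1/5, 1/2) <- contains code 221/1000
  'c': [0/1 + 1/1*1/2, 0/1 + 1/1*9/10) = [1/2, 9/10)
  'a': [0/1 + 1/1*9/10, 0/1 + 1/1*1/1) = [9/10, 1/1)
  emit 'b', narrow to [1/5, 1/2)
Step 2: interval [1/5, 1/2), width = 1/2 - 1/5 = 3/10
  'd': [1/5 + 3/10*0/1, 1/5 + 3/10*1/5) = [1/5, 13/50) <- contains code 221/1000
  'b': [1/5 + 3/10*1/5, 1/5 + 3/10*1/2) = [13/50, 7/20)
  'c': [1/5 + 3/10*1/2, 1/5 + 3/10*9/10) = [7/20, 47/100)
  'a': [1/5 + 3/10*9/10, 1/5 + 3/10*1/1) = [47/100, 1/2)
  emit 'd', narrow to [1/5, 13/50)
Step 3: interval [1/5, 13/50), width = 13/50 - 1/5 = 3/50
  'd': [1/5 + 3/50*0/1, 1/5 + 3/50*1/5) = [1/5, 53/250)
  'b': [1/5 + 3/50*1/5, 1/5 + 3/50*1/2) = [53/250, 23/100) <- contains code 221/1000
  'c': [1/5 + 3/50*1/2, 1/5 + 3/50*9/10) = [23/100, 127/500)
  'a': [1/5 + 3/50*9/10, 1/5 + 3/50*1/1) = [127/500, 13/50)
  emit 'b', narrow to [53/250, 23/100)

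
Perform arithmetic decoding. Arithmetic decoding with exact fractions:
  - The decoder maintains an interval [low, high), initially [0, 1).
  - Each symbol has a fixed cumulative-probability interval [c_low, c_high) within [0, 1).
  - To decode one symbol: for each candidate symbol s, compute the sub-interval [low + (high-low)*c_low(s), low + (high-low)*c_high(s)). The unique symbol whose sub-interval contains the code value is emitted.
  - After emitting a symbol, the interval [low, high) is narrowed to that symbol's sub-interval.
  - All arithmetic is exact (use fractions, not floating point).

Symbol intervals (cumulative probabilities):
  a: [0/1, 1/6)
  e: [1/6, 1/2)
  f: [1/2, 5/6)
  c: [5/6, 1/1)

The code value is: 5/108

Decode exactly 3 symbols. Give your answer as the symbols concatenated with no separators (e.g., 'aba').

Answer: aee

Derivation:
Step 1: interval [0/1, 1/1), width = 1/1 - 0/1 = 1/1
  'a': [0/1 + 1/1*0/1, 0/1 + 1/1*1/6) = [0/1, 1/6) <- contains code 5/108
  'e': [0/1 + 1/1*1/6, 0/1 + 1/1*1/2) = [1/6, 1/2)
  'f': [0/1 + 1/1*1/2, 0/1 + 1/1*5/6) = [1/2, 5/6)
  'c': [0/1 + 1/1*5/6, 0/1 + 1/1*1/1) = [5/6, 1/1)
  emit 'a', narrow to [0/1, 1/6)
Step 2: interval [0/1, 1/6), width = 1/6 - 0/1 = 1/6
  'a': [0/1 + 1/6*0/1, 0/1 + 1/6*1/6) = [0/1, 1/36)
  'e': [0/1 + 1/6*1/6, 0/1 + 1/6*1/2) = [1/36, 1/12) <- contains code 5/108
  'f': [0/1 + 1/6*1/2, 0/1 + 1/6*5/6) = [1/12, 5/36)
  'c': [0/1 + 1/6*5/6, 0/1 + 1/6*1/1) = [5/36, 1/6)
  emit 'e', narrow to [1/36, 1/12)
Step 3: interval [1/36, 1/12), width = 1/12 - 1/36 = 1/18
  'a': [1/36 + 1/18*0/1, 1/36 + 1/18*1/6) = [1/36, 1/27)
  'e': [1/36 + 1/18*1/6, 1/36 + 1/18*1/2) = [1/27, 1/18) <- contains code 5/108
  'f': [1/36 + 1/18*1/2, 1/36 + 1/18*5/6) = [1/18, 2/27)
  'c': [1/36 + 1/18*5/6, 1/36 + 1/18*1/1) = [2/27, 1/12)
  emit 'e', narrow to [1/27, 1/18)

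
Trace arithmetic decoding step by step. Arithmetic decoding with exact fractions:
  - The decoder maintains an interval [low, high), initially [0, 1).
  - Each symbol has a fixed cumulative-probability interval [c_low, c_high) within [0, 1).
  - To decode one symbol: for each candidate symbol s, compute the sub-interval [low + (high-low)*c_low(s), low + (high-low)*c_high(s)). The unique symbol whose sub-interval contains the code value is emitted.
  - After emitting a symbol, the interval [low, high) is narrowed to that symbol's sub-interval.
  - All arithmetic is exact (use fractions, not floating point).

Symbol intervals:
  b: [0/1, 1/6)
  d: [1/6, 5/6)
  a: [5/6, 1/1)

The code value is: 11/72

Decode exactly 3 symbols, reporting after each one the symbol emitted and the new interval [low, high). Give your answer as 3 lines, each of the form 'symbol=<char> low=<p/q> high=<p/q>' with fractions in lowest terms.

Answer: symbol=b low=0/1 high=1/6
symbol=a low=5/36 high=1/6
symbol=d low=31/216 high=35/216

Derivation:
Step 1: interval [0/1, 1/1), width = 1/1 - 0/1 = 1/1
  'b': [0/1 + 1/1*0/1, 0/1 + 1/1*1/6) = [0/1, 1/6) <- contains code 11/72
  'd': [0/1 + 1/1*1/6, 0/1 + 1/1*5/6) = [1/6, 5/6)
  'a': [0/1 + 1/1*5/6, 0/1 + 1/1*1/1) = [5/6, 1/1)
  emit 'b', narrow to [0/1, 1/6)
Step 2: interval [0/1, 1/6), width = 1/6 - 0/1 = 1/6
  'b': [0/1 + 1/6*0/1, 0/1 + 1/6*1/6) = [0/1, 1/36)
  'd': [0/1 + 1/6*1/6, 0/1 + 1/6*5/6) = [1/36, 5/36)
  'a': [0/1 + 1/6*5/6, 0/1 + 1/6*1/1) = [5/36, 1/6) <- contains code 11/72
  emit 'a', narrow to [5/36, 1/6)
Step 3: interval [5/36, 1/6), width = 1/6 - 5/36 = 1/36
  'b': [5/36 + 1/36*0/1, 5/36 + 1/36*1/6) = [5/36, 31/216)
  'd': [5/36 + 1/36*1/6, 5/36 + 1/36*5/6) = [31/216, 35/216) <- contains code 11/72
  'a': [5/36 + 1/36*5/6, 5/36 + 1/36*1/1) = [35/216, 1/6)
  emit 'd', narrow to [31/216, 35/216)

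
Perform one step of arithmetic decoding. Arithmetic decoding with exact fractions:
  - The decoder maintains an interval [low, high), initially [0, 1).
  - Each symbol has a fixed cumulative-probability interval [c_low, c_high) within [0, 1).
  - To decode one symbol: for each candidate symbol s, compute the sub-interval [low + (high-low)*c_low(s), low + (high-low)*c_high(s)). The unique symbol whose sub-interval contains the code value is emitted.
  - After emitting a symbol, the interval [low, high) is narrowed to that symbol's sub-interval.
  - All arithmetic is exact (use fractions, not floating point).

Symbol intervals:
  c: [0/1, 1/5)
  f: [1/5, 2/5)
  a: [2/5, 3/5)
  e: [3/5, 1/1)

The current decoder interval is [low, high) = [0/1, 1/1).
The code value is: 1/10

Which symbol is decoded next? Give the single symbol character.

Answer: c

Derivation:
Interval width = high − low = 1/1 − 0/1 = 1/1
Scaled code = (code − low) / width = (1/10 − 0/1) / 1/1 = 1/10
  c: [0/1, 1/5) ← scaled code falls here ✓
  f: [1/5, 2/5) 
  a: [2/5, 3/5) 
  e: [3/5, 1/1) 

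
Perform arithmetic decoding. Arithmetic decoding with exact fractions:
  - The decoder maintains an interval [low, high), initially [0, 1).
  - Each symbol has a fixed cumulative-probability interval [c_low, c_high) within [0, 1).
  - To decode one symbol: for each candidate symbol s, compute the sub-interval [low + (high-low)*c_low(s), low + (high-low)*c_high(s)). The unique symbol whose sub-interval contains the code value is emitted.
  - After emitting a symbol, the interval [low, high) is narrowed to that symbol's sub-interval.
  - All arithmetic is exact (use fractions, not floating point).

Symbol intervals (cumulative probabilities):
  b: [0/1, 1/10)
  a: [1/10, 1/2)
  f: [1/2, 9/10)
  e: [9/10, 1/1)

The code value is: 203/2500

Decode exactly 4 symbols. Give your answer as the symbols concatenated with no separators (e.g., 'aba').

Answer: bfff

Derivation:
Step 1: interval [0/1, 1/1), width = 1/1 - 0/1 = 1/1
  'b': [0/1 + 1/1*0/1, 0/1 + 1/1*1/10) = [0/1, 1/10) <- contains code 203/2500
  'a': [0/1 + 1/1*1/10, 0/1 + 1/1*1/2) = [1/10, 1/2)
  'f': [0/1 + 1/1*1/2, 0/1 + 1/1*9/10) = [1/2, 9/10)
  'e': [0/1 + 1/1*9/10, 0/1 + 1/1*1/1) = [9/10, 1/1)
  emit 'b', narrow to [0/1, 1/10)
Step 2: interval [0/1, 1/10), width = 1/10 - 0/1 = 1/10
  'b': [0/1 + 1/10*0/1, 0/1 + 1/10*1/10) = [0/1, 1/100)
  'a': [0/1 + 1/10*1/10, 0/1 + 1/10*1/2) = [1/100, 1/20)
  'f': [0/1 + 1/10*1/2, 0/1 + 1/10*9/10) = [1/20, 9/100) <- contains code 203/2500
  'e': [0/1 + 1/10*9/10, 0/1 + 1/10*1/1) = [9/100, 1/10)
  emit 'f', narrow to [1/20, 9/100)
Step 3: interval [1/20, 9/100), width = 9/100 - 1/20 = 1/25
  'b': [1/20 + 1/25*0/1, 1/20 + 1/25*1/10) = [1/20, 27/500)
  'a': [1/20 + 1/25*1/10, 1/20 + 1/25*1/2) = [27/500, 7/100)
  'f': [1/20 + 1/25*1/2, 1/20 + 1/25*9/10) = [7/100, 43/500) <- contains code 203/2500
  'e': [1/20 + 1/25*9/10, 1/20 + 1/25*1/1) = [43/500, 9/100)
  emit 'f', narrow to [7/100, 43/500)
Step 4: interval [7/100, 43/500), width = 43/500 - 7/100 = 2/125
  'b': [7/100 + 2/125*0/1, 7/100 + 2/125*1/10) = [7/100, 179/2500)
  'a': [7/100 + 2/125*1/10, 7/100 + 2/125*1/2) = [179/2500, 39/500)
  'f': [7/100 + 2/125*1/2, 7/100 + 2/125*9/10) = [39/500, 211/2500) <- contains code 203/2500
  'e': [7/100 + 2/125*9/10, 7/100 + 2/125*1/1) = [211/2500, 43/500)
  emit 'f', narrow to [39/500, 211/2500)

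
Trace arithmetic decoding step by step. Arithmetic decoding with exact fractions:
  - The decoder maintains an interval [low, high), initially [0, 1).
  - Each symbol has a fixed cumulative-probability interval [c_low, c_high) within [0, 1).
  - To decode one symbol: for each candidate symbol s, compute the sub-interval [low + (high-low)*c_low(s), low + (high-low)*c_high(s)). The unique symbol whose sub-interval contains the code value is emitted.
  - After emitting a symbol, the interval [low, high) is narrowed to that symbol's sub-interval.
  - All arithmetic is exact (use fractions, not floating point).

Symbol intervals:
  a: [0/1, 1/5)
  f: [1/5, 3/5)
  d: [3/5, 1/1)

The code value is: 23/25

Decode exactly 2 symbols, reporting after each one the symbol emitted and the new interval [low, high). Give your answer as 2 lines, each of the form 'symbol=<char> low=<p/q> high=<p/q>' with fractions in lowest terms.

Step 1: interval [0/1, 1/1), width = 1/1 - 0/1 = 1/1
  'a': [0/1 + 1/1*0/1, 0/1 + 1/1*1/5) = [0/1, 1/5)
  'f': [0/1 + 1/1*1/5, 0/1 + 1/1*3/5) = [1/5, 3/5)
  'd': [0/1 + 1/1*3/5, 0/1 + 1/1*1/1) = [3/5, 1/1) <- contains code 23/25
  emit 'd', narrow to [3/5, 1/1)
Step 2: interval [3/5, 1/1), width = 1/1 - 3/5 = 2/5
  'a': [3/5 + 2/5*0/1, 3/5 + 2/5*1/5) = [3/5, 17/25)
  'f': [3/5 + 2/5*1/5, 3/5 + 2/5*3/5) = [17/25, 21/25)
  'd': [3/5 + 2/5*3/5, 3/5 + 2/5*1/1) = [21/25, 1/1) <- contains code 23/25
  emit 'd', narrow to [21/25, 1/1)

Answer: symbol=d low=3/5 high=1/1
symbol=d low=21/25 high=1/1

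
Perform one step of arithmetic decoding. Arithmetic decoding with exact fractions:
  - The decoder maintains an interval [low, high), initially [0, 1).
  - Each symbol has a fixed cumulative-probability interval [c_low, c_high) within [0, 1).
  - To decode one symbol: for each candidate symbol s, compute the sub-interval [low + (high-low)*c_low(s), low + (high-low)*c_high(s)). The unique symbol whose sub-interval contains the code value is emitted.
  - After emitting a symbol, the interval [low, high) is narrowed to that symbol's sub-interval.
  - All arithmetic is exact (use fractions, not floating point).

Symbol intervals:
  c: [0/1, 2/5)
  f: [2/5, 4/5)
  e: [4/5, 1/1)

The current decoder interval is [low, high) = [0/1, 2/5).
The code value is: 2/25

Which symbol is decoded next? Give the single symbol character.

Interval width = high − low = 2/5 − 0/1 = 2/5
Scaled code = (code − low) / width = (2/25 − 0/1) / 2/5 = 1/5
  c: [0/1, 2/5) ← scaled code falls here ✓
  f: [2/5, 4/5) 
  e: [4/5, 1/1) 

Answer: c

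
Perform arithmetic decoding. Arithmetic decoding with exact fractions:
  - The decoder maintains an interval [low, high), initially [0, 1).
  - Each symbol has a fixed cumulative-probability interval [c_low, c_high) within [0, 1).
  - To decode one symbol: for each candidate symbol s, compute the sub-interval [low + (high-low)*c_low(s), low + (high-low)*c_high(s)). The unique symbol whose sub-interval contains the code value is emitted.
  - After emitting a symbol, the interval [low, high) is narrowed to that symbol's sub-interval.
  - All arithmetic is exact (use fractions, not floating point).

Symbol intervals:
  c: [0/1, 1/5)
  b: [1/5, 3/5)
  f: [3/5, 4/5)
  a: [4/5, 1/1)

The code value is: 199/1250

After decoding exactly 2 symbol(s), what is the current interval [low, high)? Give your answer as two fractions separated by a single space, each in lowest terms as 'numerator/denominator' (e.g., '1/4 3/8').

Step 1: interval [0/1, 1/1), width = 1/1 - 0/1 = 1/1
  'c': [0/1 + 1/1*0/1, 0/1 + 1/1*1/5) = [0/1, 1/5) <- contains code 199/1250
  'b': [0/1 + 1/1*1/5, 0/1 + 1/1*3/5) = [1/5, 3/5)
  'f': [0/1 + 1/1*3/5, 0/1 + 1/1*4/5) = [3/5, 4/5)
  'a': [0/1 + 1/1*4/5, 0/1 + 1/1*1/1) = [4/5, 1/1)
  emit 'c', narrow to [0/1, 1/5)
Step 2: interval [0/1, 1/5), width = 1/5 - 0/1 = 1/5
  'c': [0/1 + 1/5*0/1, 0/1 + 1/5*1/5) = [0/1, 1/25)
  'b': [0/1 + 1/5*1/5, 0/1 + 1/5*3/5) = [1/25, 3/25)
  'f': [0/1 + 1/5*3/5, 0/1 + 1/5*4/5) = [3/25, 4/25) <- contains code 199/1250
  'a': [0/1 + 1/5*4/5, 0/1 + 1/5*1/1) = [4/25, 1/5)
  emit 'f', narrow to [3/25, 4/25)

Answer: 3/25 4/25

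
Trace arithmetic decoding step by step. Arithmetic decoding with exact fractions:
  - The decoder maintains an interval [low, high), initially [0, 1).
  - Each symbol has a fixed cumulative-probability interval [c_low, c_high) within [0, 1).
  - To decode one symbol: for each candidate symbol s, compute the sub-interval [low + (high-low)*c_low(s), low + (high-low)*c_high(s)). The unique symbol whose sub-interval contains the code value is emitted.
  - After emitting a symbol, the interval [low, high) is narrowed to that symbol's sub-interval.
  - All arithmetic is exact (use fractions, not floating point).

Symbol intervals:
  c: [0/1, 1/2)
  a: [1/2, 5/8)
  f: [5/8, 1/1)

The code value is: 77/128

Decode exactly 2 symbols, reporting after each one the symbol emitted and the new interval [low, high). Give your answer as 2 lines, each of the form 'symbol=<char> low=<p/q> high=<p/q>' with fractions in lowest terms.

Step 1: interval [0/1, 1/1), width = 1/1 - 0/1 = 1/1
  'c': [0/1 + 1/1*0/1, 0/1 + 1/1*1/2) = [0/1, 1/2)
  'a': [0/1 + 1/1*1/2, 0/1 + 1/1*5/8) = [1/2, 5/8) <- contains code 77/128
  'f': [0/1 + 1/1*5/8, 0/1 + 1/1*1/1) = [5/8, 1/1)
  emit 'a', narrow to [1/2, 5/8)
Step 2: interval [1/2, 5/8), width = 5/8 - 1/2 = 1/8
  'c': [1/2 + 1/8*0/1, 1/2 + 1/8*1/2) = [1/2, 9/16)
  'a': [1/2 + 1/8*1/2, 1/2 + 1/8*5/8) = [9/16, 37/64)
  'f': [1/2 + 1/8*5/8, 1/2 + 1/8*1/1) = [37/64, 5/8) <- contains code 77/128
  emit 'f', narrow to [37/64, 5/8)

Answer: symbol=a low=1/2 high=5/8
symbol=f low=37/64 high=5/8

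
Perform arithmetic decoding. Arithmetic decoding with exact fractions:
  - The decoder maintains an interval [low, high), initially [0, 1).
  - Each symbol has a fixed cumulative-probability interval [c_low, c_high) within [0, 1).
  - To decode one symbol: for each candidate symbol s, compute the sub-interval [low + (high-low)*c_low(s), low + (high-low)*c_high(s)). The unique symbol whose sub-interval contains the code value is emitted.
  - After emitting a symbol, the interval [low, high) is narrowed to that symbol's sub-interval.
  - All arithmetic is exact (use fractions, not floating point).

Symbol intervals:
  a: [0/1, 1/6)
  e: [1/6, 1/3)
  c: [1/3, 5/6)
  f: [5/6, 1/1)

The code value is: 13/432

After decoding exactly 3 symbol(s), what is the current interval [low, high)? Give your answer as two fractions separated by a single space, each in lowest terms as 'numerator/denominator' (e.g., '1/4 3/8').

Step 1: interval [0/1, 1/1), width = 1/1 - 0/1 = 1/1
  'a': [0/1 + 1/1*0/1, 0/1 + 1/1*1/6) = [0/1, 1/6) <- contains code 13/432
  'e': [0/1 + 1/1*1/6, 0/1 + 1/1*1/3) = [1/6, 1/3)
  'c': [0/1 + 1/1*1/3, 0/1 + 1/1*5/6) = [1/3, 5/6)
  'f': [0/1 + 1/1*5/6, 0/1 + 1/1*1/1) = [5/6, 1/1)
  emit 'a', narrow to [0/1, 1/6)
Step 2: interval [0/1, 1/6), width = 1/6 - 0/1 = 1/6
  'a': [0/1 + 1/6*0/1, 0/1 + 1/6*1/6) = [0/1, 1/36)
  'e': [0/1 + 1/6*1/6, 0/1 + 1/6*1/3) = [1/36, 1/18) <- contains code 13/432
  'c': [0/1 + 1/6*1/3, 0/1 + 1/6*5/6) = [1/18, 5/36)
  'f': [0/1 + 1/6*5/6, 0/1 + 1/6*1/1) = [5/36, 1/6)
  emit 'e', narrow to [1/36, 1/18)
Step 3: interval [1/36, 1/18), width = 1/18 - 1/36 = 1/36
  'a': [1/36 + 1/36*0/1, 1/36 + 1/36*1/6) = [1/36, 7/216) <- contains code 13/432
  'e': [1/36 + 1/36*1/6, 1/36 + 1/36*1/3) = [7/216, 1/27)
  'c': [1/36 + 1/36*1/3, 1/36 + 1/36*5/6) = [1/27, 11/216)
  'f': [1/36 + 1/36*5/6, 1/36 + 1/36*1/1) = [11/216, 1/18)
  emit 'a', narrow to [1/36, 7/216)

Answer: 1/36 7/216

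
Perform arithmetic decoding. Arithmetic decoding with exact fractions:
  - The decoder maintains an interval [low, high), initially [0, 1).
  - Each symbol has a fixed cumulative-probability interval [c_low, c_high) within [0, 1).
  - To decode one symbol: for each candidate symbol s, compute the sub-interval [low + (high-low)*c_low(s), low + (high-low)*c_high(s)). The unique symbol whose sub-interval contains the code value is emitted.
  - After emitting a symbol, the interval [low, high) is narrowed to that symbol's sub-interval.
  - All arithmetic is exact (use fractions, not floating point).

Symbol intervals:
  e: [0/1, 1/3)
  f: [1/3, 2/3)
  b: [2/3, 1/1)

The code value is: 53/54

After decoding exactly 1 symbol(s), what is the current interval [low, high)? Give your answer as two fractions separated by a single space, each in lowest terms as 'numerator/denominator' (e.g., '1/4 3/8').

Answer: 2/3 1/1

Derivation:
Step 1: interval [0/1, 1/1), width = 1/1 - 0/1 = 1/1
  'e': [0/1 + 1/1*0/1, 0/1 + 1/1*1/3) = [0/1, 1/3)
  'f': [0/1 + 1/1*1/3, 0/1 + 1/1*2/3) = [1/3, 2/3)
  'b': [0/1 + 1/1*2/3, 0/1 + 1/1*1/1) = [2/3, 1/1) <- contains code 53/54
  emit 'b', narrow to [2/3, 1/1)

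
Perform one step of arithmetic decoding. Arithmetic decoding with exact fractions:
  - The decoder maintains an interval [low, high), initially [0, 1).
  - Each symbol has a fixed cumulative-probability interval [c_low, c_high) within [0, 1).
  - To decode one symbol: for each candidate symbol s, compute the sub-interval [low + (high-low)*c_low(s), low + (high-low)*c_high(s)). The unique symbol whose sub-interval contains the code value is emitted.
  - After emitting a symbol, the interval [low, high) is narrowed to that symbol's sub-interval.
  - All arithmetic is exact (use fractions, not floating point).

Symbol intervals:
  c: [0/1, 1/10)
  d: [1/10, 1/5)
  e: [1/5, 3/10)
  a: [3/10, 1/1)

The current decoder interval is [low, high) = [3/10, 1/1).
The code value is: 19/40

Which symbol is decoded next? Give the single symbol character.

Interval width = high − low = 1/1 − 3/10 = 7/10
Scaled code = (code − low) / width = (19/40 − 3/10) / 7/10 = 1/4
  c: [0/1, 1/10) 
  d: [1/10, 1/5) 
  e: [1/5, 3/10) ← scaled code falls here ✓
  a: [3/10, 1/1) 

Answer: e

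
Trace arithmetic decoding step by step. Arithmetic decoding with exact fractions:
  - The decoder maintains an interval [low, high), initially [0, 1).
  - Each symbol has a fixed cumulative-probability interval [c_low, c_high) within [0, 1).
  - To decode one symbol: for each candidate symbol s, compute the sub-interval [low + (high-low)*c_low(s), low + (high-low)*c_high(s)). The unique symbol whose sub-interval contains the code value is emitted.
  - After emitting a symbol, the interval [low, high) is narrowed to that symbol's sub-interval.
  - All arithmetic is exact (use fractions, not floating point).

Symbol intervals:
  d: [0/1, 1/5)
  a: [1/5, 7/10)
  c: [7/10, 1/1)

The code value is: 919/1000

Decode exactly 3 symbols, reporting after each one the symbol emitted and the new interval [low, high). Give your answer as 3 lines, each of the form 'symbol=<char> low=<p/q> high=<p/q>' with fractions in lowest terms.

Answer: symbol=c low=7/10 high=1/1
symbol=c low=91/100 high=1/1
symbol=d low=91/100 high=116/125

Derivation:
Step 1: interval [0/1, 1/1), width = 1/1 - 0/1 = 1/1
  'd': [0/1 + 1/1*0/1, 0/1 + 1/1*1/5) = [0/1, 1/5)
  'a': [0/1 + 1/1*1/5, 0/1 + 1/1*7/10) = [1/5, 7/10)
  'c': [0/1 + 1/1*7/10, 0/1 + 1/1*1/1) = [7/10, 1/1) <- contains code 919/1000
  emit 'c', narrow to [7/10, 1/1)
Step 2: interval [7/10, 1/1), width = 1/1 - 7/10 = 3/10
  'd': [7/10 + 3/10*0/1, 7/10 + 3/10*1/5) = [7/10, 19/25)
  'a': [7/10 + 3/10*1/5, 7/10 + 3/10*7/10) = [19/25, 91/100)
  'c': [7/10 + 3/10*7/10, 7/10 + 3/10*1/1) = [91/100, 1/1) <- contains code 919/1000
  emit 'c', narrow to [91/100, 1/1)
Step 3: interval [91/100, 1/1), width = 1/1 - 91/100 = 9/100
  'd': [91/100 + 9/100*0/1, 91/100 + 9/100*1/5) = [91/100, 116/125) <- contains code 919/1000
  'a': [91/100 + 9/100*1/5, 91/100 + 9/100*7/10) = [116/125, 973/1000)
  'c': [91/100 + 9/100*7/10, 91/100 + 9/100*1/1) = [973/1000, 1/1)
  emit 'd', narrow to [91/100, 116/125)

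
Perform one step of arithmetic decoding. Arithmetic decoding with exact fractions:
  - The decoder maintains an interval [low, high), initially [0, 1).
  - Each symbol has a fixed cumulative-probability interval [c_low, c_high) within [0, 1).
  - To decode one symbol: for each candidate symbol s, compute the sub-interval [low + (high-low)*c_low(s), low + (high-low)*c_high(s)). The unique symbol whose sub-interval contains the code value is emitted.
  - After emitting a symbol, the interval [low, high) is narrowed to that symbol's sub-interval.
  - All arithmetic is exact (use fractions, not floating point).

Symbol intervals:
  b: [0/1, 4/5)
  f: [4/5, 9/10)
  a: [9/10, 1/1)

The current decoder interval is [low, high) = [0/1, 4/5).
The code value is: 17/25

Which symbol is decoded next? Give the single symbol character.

Interval width = high − low = 4/5 − 0/1 = 4/5
Scaled code = (code − low) / width = (17/25 − 0/1) / 4/5 = 17/20
  b: [0/1, 4/5) 
  f: [4/5, 9/10) ← scaled code falls here ✓
  a: [9/10, 1/1) 

Answer: f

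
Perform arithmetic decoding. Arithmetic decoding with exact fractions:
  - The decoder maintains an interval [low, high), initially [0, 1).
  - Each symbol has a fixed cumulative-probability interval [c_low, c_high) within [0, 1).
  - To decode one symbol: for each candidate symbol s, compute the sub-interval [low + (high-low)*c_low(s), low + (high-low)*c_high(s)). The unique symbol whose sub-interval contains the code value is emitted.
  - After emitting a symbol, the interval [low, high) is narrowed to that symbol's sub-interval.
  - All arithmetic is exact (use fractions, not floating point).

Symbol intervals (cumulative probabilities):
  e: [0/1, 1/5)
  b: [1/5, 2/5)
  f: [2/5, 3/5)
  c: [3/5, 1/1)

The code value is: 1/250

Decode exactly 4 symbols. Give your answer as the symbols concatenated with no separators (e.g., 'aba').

Answer: eeef

Derivation:
Step 1: interval [0/1, 1/1), width = 1/1 - 0/1 = 1/1
  'e': [0/1 + 1/1*0/1, 0/1 + 1/1*1/5) = [0/1, 1/5) <- contains code 1/250
  'b': [0/1 + 1/1*1/5, 0/1 + 1/1*2/5) = [1/5, 2/5)
  'f': [0/1 + 1/1*2/5, 0/1 + 1/1*3/5) = [2/5, 3/5)
  'c': [0/1 + 1/1*3/5, 0/1 + 1/1*1/1) = [3/5, 1/1)
  emit 'e', narrow to [0/1, 1/5)
Step 2: interval [0/1, 1/5), width = 1/5 - 0/1 = 1/5
  'e': [0/1 + 1/5*0/1, 0/1 + 1/5*1/5) = [0/1, 1/25) <- contains code 1/250
  'b': [0/1 + 1/5*1/5, 0/1 + 1/5*2/5) = [1/25, 2/25)
  'f': [0/1 + 1/5*2/5, 0/1 + 1/5*3/5) = [2/25, 3/25)
  'c': [0/1 + 1/5*3/5, 0/1 + 1/5*1/1) = [3/25, 1/5)
  emit 'e', narrow to [0/1, 1/25)
Step 3: interval [0/1, 1/25), width = 1/25 - 0/1 = 1/25
  'e': [0/1 + 1/25*0/1, 0/1 + 1/25*1/5) = [0/1, 1/125) <- contains code 1/250
  'b': [0/1 + 1/25*1/5, 0/1 + 1/25*2/5) = [1/125, 2/125)
  'f': [0/1 + 1/25*2/5, 0/1 + 1/25*3/5) = [2/125, 3/125)
  'c': [0/1 + 1/25*3/5, 0/1 + 1/25*1/1) = [3/125, 1/25)
  emit 'e', narrow to [0/1, 1/125)
Step 4: interval [0/1, 1/125), width = 1/125 - 0/1 = 1/125
  'e': [0/1 + 1/125*0/1, 0/1 + 1/125*1/5) = [0/1, 1/625)
  'b': [0/1 + 1/125*1/5, 0/1 + 1/125*2/5) = [1/625, 2/625)
  'f': [0/1 + 1/125*2/5, 0/1 + 1/125*3/5) = [2/625, 3/625) <- contains code 1/250
  'c': [0/1 + 1/125*3/5, 0/1 + 1/125*1/1) = [3/625, 1/125)
  emit 'f', narrow to [2/625, 3/625)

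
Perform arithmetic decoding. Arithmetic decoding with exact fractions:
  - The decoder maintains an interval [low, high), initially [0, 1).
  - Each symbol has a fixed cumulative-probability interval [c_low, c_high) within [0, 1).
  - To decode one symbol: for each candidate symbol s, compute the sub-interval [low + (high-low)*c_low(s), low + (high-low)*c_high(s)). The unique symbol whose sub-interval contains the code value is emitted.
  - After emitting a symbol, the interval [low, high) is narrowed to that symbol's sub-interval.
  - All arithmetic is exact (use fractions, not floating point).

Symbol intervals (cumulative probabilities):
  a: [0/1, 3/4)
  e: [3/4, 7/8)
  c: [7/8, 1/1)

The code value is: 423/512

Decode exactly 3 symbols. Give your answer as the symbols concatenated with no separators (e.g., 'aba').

Answer: eae

Derivation:
Step 1: interval [0/1, 1/1), width = 1/1 - 0/1 = 1/1
  'a': [0/1 + 1/1*0/1, 0/1 + 1/1*3/4) = [0/1, 3/4)
  'e': [0/1 + 1/1*3/4, 0/1 + 1/1*7/8) = [3/4, 7/8) <- contains code 423/512
  'c': [0/1 + 1/1*7/8, 0/1 + 1/1*1/1) = [7/8, 1/1)
  emit 'e', narrow to [3/4, 7/8)
Step 2: interval [3/4, 7/8), width = 7/8 - 3/4 = 1/8
  'a': [3/4 + 1/8*0/1, 3/4 + 1/8*3/4) = [3/4, 27/32) <- contains code 423/512
  'e': [3/4 + 1/8*3/4, 3/4 + 1/8*7/8) = [27/32, 55/64)
  'c': [3/4 + 1/8*7/8, 3/4 + 1/8*1/1) = [55/64, 7/8)
  emit 'a', narrow to [3/4, 27/32)
Step 3: interval [3/4, 27/32), width = 27/32 - 3/4 = 3/32
  'a': [3/4 + 3/32*0/1, 3/4 + 3/32*3/4) = [3/4, 105/128)
  'e': [3/4 + 3/32*3/4, 3/4 + 3/32*7/8) = [105/128, 213/256) <- contains code 423/512
  'c': [3/4 + 3/32*7/8, 3/4 + 3/32*1/1) = [213/256, 27/32)
  emit 'e', narrow to [105/128, 213/256)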